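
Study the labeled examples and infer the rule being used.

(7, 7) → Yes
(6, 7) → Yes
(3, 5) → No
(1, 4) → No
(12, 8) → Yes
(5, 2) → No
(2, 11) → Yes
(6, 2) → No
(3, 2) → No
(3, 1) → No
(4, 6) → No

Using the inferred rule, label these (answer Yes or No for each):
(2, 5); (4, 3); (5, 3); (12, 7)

No, No, No, Yes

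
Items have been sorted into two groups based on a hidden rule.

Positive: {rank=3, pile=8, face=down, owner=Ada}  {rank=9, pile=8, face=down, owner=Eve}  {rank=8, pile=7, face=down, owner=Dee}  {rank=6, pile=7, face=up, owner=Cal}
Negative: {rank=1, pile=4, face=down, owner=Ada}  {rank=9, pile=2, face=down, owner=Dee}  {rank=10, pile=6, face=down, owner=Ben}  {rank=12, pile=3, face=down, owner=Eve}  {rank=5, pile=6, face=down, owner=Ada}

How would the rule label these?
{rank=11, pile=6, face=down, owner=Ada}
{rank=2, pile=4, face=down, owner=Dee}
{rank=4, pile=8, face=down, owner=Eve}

Every 'Positive' example satisfies: pile ≥ 7. None of the 'Negative' examples do.
{rank=11, pile=6, face=down, owner=Ada} — pile = 6, hence Negative.
{rank=2, pile=4, face=down, owner=Dee} — pile = 4, hence Negative.
{rank=4, pile=8, face=down, owner=Eve} — pile = 8, hence Positive.

Negative, Negative, Positive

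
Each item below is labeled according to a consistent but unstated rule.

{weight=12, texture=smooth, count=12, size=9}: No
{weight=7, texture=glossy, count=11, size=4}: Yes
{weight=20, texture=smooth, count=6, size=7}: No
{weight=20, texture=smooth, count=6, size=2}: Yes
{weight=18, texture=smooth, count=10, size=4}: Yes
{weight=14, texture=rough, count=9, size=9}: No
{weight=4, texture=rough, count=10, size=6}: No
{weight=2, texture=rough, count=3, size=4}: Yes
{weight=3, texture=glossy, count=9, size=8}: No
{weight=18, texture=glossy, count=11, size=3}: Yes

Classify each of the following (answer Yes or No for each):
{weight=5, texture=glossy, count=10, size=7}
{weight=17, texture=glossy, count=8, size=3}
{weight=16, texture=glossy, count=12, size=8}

The simplest hypothesis consistent with all the labels is: size ≤ 4.
{weight=5, texture=glossy, count=10, size=7} — size = 7, hence No.
{weight=17, texture=glossy, count=8, size=3} — size = 3, hence Yes.
{weight=16, texture=glossy, count=12, size=8} — size = 8, hence No.

No, Yes, No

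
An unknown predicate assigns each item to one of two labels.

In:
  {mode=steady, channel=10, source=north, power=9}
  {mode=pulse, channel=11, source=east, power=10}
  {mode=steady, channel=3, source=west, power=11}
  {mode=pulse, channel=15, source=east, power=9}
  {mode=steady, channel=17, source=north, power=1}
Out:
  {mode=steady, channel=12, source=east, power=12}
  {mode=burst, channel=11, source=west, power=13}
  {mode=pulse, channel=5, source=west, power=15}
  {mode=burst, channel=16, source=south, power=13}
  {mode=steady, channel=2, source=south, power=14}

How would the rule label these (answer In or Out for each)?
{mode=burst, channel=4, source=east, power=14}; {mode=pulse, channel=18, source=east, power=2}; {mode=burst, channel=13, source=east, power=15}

Out, In, Out

Every 'In' example satisfies: power ≤ 11. None of the 'Out' examples do.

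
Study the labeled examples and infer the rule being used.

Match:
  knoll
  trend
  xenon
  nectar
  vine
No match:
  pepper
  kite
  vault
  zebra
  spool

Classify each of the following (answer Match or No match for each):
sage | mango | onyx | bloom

No match, Match, Match, No match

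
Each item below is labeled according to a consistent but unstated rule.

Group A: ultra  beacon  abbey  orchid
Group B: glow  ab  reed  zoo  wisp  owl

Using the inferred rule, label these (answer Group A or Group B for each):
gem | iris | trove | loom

Group B, Group B, Group A, Group B

The simplest hypothesis consistent with all the labels is: length ≥ 5.
Group B: gem, since length 3.
Group B: iris, since length 4.
Group A: trove, since length 5.
Group B: loom, since length 4.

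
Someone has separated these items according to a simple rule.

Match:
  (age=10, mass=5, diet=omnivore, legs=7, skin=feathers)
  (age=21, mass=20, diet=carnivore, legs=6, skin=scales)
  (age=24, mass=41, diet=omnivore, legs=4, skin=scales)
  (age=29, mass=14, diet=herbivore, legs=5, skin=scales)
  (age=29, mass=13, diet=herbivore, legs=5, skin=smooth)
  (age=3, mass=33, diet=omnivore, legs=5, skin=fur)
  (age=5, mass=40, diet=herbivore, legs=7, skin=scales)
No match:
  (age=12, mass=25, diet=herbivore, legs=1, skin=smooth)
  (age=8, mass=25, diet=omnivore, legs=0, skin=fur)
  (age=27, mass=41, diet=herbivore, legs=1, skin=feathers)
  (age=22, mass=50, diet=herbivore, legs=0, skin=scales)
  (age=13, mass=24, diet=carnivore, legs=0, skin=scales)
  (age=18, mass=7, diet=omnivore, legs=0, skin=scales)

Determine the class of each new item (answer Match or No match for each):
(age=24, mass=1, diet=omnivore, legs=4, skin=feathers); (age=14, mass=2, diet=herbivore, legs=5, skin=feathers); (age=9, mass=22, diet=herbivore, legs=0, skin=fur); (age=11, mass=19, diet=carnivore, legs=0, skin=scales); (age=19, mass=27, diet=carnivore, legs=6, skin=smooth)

Match, Match, No match, No match, Match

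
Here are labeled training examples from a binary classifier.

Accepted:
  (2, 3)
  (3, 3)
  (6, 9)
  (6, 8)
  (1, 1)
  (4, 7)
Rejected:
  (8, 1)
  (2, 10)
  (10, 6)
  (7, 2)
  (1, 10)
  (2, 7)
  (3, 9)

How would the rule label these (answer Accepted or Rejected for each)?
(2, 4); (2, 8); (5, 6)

Accepted, Rejected, Accepted

One predicate separates the groups cleanly: |first − second| ≤ 3.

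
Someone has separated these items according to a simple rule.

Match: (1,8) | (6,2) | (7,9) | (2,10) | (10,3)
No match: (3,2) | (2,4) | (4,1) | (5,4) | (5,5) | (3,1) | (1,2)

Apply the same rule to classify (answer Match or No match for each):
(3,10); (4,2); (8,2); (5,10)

All 'Match' examples share one property — max ≥ 6 — and every 'No match' example lacks it.
(3,10): Match (max 10).
(4,2): No match (max 4).
(8,2): Match (max 8).
(5,10): Match (max 10).

Match, No match, Match, Match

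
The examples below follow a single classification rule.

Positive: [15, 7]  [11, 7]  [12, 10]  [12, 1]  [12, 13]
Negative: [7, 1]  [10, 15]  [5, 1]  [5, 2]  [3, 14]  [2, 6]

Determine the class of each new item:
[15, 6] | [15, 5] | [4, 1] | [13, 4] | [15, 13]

Positive, Positive, Negative, Positive, Positive

The rule appears to be: first ≥ 11.
[15, 6] → first 15 → Positive.
[15, 5] → first 15 → Positive.
[4, 1] → first 4 → Negative.
[13, 4] → first 13 → Positive.
[15, 13] → first 15 → Positive.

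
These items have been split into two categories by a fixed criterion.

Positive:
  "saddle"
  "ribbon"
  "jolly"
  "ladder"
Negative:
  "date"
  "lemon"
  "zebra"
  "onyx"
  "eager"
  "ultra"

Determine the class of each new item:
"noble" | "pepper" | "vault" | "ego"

Negative, Positive, Negative, Negative

The classifier is using: has a double letter.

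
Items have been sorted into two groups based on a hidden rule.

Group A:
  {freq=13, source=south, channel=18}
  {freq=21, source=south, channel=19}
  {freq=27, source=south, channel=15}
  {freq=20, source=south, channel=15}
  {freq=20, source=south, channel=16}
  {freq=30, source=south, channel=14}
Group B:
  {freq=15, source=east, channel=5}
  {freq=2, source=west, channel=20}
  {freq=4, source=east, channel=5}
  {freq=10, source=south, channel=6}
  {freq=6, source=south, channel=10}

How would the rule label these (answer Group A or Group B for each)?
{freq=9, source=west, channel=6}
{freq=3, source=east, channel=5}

All 'Group A' examples share one property — source is south AND freq ≥ 13 — and every 'Group B' example lacks it.
Group B: {freq=9, source=west, channel=6}, since source is west, freq = 9.
Group B: {freq=3, source=east, channel=5}, since source is east, freq = 3.

Group B, Group B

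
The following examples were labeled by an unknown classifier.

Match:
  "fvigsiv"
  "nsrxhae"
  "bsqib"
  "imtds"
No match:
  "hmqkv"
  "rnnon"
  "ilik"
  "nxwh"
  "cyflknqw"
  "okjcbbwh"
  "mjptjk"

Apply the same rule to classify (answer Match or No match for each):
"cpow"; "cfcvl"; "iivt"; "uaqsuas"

No match, No match, No match, Match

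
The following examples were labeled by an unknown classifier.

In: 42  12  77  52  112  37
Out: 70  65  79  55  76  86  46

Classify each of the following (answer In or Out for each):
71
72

A rule that fits every label: ≡ 2 (mod 5) — true of each 'In' example, false of each 'Out' one.
71: 71 mod 5 = 1, doesn't qualify → Out. 72: 72 mod 5 = 2, satisfies this → In.

Out, In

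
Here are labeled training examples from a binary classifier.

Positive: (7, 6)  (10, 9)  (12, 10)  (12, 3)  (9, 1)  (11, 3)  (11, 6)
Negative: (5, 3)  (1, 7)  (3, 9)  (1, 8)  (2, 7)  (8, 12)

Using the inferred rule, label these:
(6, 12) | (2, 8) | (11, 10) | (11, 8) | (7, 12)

One predicate separates the groups cleanly: first > second AND sum ≥ 9.

Negative, Negative, Positive, Positive, Negative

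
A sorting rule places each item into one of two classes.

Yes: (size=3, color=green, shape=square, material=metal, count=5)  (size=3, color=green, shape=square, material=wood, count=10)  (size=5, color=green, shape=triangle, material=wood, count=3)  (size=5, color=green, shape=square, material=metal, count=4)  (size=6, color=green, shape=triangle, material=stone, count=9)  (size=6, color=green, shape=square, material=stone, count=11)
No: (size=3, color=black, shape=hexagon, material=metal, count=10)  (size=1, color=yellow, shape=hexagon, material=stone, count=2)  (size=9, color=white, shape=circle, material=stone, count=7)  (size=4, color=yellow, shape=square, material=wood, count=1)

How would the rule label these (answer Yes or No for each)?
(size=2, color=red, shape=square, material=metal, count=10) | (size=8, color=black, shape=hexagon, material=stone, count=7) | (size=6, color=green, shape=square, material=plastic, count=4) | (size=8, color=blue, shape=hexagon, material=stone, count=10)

No, No, Yes, No

Rule: color is green. This holds for each 'Yes' example and fails for each 'No' one.
(size=2, color=red, shape=square, material=metal, count=10) — color is red, hence No. (size=8, color=black, shape=hexagon, material=stone, count=7) — color is black, hence No. (size=6, color=green, shape=square, material=plastic, count=4) — color is green, hence Yes. (size=8, color=blue, shape=hexagon, material=stone, count=10) — color is blue, hence No.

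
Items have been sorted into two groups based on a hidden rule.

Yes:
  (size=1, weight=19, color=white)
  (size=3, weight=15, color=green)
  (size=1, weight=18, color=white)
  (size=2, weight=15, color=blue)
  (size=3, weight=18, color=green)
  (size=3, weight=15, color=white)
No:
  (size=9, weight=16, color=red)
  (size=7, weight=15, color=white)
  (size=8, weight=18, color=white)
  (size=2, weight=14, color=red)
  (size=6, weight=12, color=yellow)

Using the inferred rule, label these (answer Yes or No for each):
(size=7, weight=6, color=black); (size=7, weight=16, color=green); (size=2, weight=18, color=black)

No, No, Yes

One predicate separates the groups cleanly: size ≤ 3 AND weight ≥ 15.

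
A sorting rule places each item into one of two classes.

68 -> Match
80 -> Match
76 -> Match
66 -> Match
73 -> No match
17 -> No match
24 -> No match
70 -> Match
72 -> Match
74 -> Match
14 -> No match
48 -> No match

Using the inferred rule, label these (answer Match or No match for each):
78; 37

Match, No match

One predicate separates the groups cleanly: even AND at least 66.
78 — 78 is even, 78 ≥ 66, hence Match. 37 — 37 is odd, 37 < 66, hence No match.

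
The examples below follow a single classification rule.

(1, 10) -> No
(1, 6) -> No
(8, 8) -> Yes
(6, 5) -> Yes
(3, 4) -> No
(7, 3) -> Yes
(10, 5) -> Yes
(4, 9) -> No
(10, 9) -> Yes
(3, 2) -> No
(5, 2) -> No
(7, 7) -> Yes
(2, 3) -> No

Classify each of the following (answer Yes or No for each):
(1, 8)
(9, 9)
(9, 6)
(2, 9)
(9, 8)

A rule that fits every label: first ≥ 6 — true of each 'Yes' example, false of each 'No' one.
(1, 8): No (first 1). (9, 9): Yes (first 9). (9, 6): Yes (first 9). (2, 9): No (first 2). (9, 8): Yes (first 9).

No, Yes, Yes, No, Yes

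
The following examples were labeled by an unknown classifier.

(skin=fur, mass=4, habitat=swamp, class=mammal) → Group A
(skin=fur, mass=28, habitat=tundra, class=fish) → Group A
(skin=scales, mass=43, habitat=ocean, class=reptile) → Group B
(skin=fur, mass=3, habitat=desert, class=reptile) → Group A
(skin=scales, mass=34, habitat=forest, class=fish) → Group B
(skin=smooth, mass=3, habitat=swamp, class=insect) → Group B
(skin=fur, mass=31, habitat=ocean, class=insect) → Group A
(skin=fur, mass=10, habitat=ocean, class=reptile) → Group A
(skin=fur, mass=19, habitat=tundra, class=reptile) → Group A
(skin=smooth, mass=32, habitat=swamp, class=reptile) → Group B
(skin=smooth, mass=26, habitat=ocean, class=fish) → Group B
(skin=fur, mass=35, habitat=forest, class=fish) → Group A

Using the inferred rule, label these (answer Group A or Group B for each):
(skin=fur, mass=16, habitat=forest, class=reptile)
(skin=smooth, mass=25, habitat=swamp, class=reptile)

Comparing the two groups points to one rule — skin is fur.
(skin=fur, mass=16, habitat=forest, class=reptile) — skin is fur, hence Group A.
(skin=smooth, mass=25, habitat=swamp, class=reptile) — skin is smooth, hence Group B.

Group A, Group B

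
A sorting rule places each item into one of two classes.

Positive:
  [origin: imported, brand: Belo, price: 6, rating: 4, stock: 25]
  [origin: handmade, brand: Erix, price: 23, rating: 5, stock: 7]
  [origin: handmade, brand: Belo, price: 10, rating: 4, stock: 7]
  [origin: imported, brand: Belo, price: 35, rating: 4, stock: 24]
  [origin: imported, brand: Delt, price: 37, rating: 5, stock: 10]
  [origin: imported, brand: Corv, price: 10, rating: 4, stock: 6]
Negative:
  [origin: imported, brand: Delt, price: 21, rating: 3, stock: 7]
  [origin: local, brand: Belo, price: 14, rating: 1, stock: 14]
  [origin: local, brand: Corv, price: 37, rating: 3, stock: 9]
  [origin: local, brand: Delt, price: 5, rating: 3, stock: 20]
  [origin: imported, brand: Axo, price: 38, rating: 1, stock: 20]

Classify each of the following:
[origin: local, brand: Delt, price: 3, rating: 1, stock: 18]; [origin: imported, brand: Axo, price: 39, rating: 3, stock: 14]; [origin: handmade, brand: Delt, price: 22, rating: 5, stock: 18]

Negative, Negative, Positive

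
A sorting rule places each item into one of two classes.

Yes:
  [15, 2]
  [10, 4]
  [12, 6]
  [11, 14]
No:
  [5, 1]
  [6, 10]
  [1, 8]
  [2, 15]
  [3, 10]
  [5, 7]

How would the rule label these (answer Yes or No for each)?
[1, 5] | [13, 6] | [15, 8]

No, Yes, Yes

The distinguishing property — first ≥ 7 — holds for all the 'Yes' cases and none of the 'No' cases.
[1, 5]: No (first 1).
[13, 6]: Yes (first 13).
[15, 8]: Yes (first 15).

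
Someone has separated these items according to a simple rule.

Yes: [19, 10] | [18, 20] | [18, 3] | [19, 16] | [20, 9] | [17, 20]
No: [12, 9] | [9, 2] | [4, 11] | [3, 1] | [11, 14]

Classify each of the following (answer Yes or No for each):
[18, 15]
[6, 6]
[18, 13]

Yes, No, Yes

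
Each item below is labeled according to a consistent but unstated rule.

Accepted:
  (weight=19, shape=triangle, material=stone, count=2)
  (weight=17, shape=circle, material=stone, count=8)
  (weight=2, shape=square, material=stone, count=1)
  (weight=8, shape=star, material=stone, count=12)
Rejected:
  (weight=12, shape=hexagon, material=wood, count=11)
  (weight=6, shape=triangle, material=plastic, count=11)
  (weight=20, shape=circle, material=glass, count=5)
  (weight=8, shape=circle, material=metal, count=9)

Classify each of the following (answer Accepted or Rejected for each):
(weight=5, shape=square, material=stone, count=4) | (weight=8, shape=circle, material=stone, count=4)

Accepted, Accepted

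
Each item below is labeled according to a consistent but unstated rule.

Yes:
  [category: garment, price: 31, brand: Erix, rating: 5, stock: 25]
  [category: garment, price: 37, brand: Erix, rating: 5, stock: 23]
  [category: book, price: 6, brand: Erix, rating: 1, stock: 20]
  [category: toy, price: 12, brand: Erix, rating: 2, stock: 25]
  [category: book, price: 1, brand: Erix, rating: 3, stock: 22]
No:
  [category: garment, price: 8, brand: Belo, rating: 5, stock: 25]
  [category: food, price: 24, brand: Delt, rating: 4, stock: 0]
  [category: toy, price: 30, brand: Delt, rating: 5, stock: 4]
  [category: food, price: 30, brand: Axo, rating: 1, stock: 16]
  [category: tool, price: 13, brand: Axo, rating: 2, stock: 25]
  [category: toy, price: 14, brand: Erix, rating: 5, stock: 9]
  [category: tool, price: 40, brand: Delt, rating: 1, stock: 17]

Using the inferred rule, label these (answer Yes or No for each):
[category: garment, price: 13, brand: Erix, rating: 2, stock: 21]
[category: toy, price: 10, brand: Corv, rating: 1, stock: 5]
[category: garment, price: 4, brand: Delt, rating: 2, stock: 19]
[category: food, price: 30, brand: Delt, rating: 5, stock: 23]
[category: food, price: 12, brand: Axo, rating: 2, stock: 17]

'Yes' ⟺ brand is Erix AND stock ≥ 16.
[category: garment, price: 13, brand: Erix, rating: 2, stock: 21]: Yes (brand is Erix, stock = 21).
[category: toy, price: 10, brand: Corv, rating: 1, stock: 5]: No (brand is Corv, stock = 5).
[category: garment, price: 4, brand: Delt, rating: 2, stock: 19]: No (brand is Delt, stock = 19).
[category: food, price: 30, brand: Delt, rating: 5, stock: 23]: No (brand is Delt, stock = 23).
[category: food, price: 12, brand: Axo, rating: 2, stock: 17]: No (brand is Axo, stock = 17).

Yes, No, No, No, No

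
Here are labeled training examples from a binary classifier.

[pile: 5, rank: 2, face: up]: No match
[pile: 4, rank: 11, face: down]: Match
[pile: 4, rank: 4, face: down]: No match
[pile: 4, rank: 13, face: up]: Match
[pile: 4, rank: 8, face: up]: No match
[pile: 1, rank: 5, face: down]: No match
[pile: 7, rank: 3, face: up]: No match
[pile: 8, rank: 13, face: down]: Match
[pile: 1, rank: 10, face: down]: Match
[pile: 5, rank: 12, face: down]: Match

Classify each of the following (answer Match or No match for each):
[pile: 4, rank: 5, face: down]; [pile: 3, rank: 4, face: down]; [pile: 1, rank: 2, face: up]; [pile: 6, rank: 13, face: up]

No match, No match, No match, Match

The common property of the 'Match' items is: rank ≥ 10. No 'No match' item has it.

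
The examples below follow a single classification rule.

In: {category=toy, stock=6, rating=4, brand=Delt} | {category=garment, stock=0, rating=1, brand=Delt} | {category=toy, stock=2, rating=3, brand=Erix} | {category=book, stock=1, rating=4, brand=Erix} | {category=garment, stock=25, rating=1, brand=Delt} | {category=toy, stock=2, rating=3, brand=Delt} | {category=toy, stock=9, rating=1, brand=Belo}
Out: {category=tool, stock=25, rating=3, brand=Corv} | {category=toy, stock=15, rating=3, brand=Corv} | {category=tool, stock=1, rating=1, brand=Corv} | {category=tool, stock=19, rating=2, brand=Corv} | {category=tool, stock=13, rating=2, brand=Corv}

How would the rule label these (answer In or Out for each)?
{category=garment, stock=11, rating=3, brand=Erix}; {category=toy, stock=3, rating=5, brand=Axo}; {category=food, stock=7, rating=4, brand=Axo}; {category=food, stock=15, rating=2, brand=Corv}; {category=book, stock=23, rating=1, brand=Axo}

In, In, In, Out, In

Every 'In' example satisfies: brand is not Corv. None of the 'Out' examples do.
In: {category=garment, stock=11, rating=3, brand=Erix}, since brand is Erix.
In: {category=toy, stock=3, rating=5, brand=Axo}, since brand is Axo.
In: {category=food, stock=7, rating=4, brand=Axo}, since brand is Axo.
Out: {category=food, stock=15, rating=2, brand=Corv}, since brand is Corv.
In: {category=book, stock=23, rating=1, brand=Axo}, since brand is Axo.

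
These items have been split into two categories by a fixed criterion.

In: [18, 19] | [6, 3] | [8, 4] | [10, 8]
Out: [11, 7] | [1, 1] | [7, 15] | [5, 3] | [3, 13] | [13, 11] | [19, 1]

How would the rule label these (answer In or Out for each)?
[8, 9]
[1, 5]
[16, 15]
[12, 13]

In, Out, In, In

A rule that fits every label: first is even — true of each 'In' example, false of each 'Out' one.
[8, 9]: first 8 — fits, so In. [1, 5]: first 1 — fails the rule, so Out. [16, 15]: first 16 — fits, so In. [12, 13]: first 12 — fits, so In.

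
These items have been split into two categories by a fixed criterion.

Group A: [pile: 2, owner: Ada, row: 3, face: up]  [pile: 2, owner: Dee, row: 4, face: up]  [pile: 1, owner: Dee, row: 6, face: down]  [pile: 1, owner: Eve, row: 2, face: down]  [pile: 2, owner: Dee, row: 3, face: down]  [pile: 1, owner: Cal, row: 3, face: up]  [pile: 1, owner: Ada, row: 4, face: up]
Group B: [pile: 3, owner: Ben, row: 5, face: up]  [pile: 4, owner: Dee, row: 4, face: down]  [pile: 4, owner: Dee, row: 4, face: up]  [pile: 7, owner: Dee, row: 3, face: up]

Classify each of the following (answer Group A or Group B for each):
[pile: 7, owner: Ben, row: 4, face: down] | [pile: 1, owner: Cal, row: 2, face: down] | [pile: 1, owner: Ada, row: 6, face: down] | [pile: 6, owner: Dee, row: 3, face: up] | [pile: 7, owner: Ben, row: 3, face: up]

'Group A' ⟺ pile ≤ 2.
[pile: 7, owner: Ben, row: 4, face: down]: pile = 7, doesn't qualify → Group B.
[pile: 1, owner: Cal, row: 2, face: down]: pile = 1, checks out → Group A.
[pile: 1, owner: Ada, row: 6, face: down]: pile = 1, checks out → Group A.
[pile: 6, owner: Dee, row: 3, face: up]: pile = 6, doesn't qualify → Group B.
[pile: 7, owner: Ben, row: 3, face: up]: pile = 7, doesn't qualify → Group B.

Group B, Group A, Group A, Group B, Group B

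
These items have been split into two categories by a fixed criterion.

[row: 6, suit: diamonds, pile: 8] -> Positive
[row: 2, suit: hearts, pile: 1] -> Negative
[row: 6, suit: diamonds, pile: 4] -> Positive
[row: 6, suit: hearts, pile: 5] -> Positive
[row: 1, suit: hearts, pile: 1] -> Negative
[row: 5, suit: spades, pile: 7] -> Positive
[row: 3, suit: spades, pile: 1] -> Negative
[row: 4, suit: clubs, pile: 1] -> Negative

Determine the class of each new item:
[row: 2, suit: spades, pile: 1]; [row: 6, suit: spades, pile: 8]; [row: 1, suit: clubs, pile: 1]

The rule appears to be: row ≥ 5.
Negative: [row: 2, suit: spades, pile: 1], since row = 2.
Positive: [row: 6, suit: spades, pile: 8], since row = 6.
Negative: [row: 1, suit: clubs, pile: 1], since row = 1.

Negative, Positive, Negative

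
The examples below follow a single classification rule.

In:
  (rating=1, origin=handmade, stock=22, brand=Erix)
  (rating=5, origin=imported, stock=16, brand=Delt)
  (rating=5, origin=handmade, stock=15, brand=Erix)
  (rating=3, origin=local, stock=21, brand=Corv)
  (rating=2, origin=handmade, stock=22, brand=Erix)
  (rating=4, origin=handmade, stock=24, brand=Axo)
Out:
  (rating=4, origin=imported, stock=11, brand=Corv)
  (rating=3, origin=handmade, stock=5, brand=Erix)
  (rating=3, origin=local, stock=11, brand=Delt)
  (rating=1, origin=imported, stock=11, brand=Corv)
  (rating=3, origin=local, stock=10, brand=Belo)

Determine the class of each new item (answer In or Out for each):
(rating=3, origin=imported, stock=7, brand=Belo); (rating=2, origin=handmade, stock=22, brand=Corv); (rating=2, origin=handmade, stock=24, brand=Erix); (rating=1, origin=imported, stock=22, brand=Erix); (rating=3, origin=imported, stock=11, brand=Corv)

Out, In, In, In, Out

The simplest hypothesis consistent with all the labels is: stock ≥ 15.
(rating=3, origin=imported, stock=7, brand=Belo): stock = 7 — doesn't match, so Out.
(rating=2, origin=handmade, stock=22, brand=Corv): stock = 22 — has this property, so In.
(rating=2, origin=handmade, stock=24, brand=Erix): stock = 24 — has this property, so In.
(rating=1, origin=imported, stock=22, brand=Erix): stock = 22 — has this property, so In.
(rating=3, origin=imported, stock=11, brand=Corv): stock = 11 — doesn't match, so Out.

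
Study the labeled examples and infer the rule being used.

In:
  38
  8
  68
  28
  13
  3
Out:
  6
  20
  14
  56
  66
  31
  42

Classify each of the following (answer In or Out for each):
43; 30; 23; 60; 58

Comparing the two groups points to one rule — ≡ 3 (mod 5).

In, Out, In, Out, In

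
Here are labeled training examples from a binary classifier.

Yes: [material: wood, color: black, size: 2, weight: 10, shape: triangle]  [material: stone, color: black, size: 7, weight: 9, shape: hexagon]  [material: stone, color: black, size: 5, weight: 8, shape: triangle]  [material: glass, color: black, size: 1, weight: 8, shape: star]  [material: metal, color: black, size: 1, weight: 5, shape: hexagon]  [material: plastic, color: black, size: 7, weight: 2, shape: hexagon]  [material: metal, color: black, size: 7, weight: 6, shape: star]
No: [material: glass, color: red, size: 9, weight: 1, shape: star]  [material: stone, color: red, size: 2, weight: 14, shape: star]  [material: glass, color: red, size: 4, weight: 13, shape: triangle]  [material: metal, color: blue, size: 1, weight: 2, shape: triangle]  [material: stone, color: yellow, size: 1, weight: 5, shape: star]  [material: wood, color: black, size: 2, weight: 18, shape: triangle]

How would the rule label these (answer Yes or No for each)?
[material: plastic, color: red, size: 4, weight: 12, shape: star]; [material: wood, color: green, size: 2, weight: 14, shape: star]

No, No

Rule: color is black AND weight ≤ 10. This holds for each 'Yes' example and fails for each 'No' one.
[material: plastic, color: red, size: 4, weight: 12, shape: star] → color is red, weight = 12 → No.
[material: wood, color: green, size: 2, weight: 14, shape: star] → color is green, weight = 14 → No.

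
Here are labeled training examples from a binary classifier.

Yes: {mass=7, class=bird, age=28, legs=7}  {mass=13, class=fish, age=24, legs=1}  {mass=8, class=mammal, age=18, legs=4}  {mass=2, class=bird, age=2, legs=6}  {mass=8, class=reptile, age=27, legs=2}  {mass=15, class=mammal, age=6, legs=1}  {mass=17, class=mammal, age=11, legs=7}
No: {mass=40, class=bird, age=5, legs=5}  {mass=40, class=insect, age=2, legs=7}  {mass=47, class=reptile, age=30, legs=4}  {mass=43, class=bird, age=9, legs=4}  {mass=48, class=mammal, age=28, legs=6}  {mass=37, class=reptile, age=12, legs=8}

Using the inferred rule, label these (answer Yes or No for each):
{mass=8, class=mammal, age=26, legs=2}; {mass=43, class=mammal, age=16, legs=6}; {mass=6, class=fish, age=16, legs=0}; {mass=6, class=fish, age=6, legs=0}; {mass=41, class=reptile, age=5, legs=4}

Yes, No, Yes, Yes, No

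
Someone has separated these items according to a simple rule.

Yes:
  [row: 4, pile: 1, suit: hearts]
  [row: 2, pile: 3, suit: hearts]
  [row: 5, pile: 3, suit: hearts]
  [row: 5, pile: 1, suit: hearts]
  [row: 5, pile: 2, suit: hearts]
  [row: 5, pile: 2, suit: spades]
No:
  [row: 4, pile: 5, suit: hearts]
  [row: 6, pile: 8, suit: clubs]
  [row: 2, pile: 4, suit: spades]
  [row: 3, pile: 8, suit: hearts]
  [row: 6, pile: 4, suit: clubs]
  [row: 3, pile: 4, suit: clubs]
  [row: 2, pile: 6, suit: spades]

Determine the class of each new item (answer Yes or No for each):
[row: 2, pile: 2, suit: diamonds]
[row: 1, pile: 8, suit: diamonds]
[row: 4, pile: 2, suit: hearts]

'Yes' ⟺ pile ≤ 3.

Yes, No, Yes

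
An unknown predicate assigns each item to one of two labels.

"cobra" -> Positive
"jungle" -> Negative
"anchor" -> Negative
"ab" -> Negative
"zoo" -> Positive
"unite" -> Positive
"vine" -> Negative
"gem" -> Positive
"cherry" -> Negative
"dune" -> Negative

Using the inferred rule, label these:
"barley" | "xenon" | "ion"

Negative, Positive, Positive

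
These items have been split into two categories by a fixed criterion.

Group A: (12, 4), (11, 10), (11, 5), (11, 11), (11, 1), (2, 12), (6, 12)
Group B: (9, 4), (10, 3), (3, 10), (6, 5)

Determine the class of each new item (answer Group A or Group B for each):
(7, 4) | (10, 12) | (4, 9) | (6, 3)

The distinguishing property — max ≥ 11 — holds for all the 'Group A' cases and none of the 'Group B' cases.
Group B: (7, 4), since max 7.
Group A: (10, 12), since max 12.
Group B: (4, 9), since max 9.
Group B: (6, 3), since max 6.

Group B, Group A, Group B, Group B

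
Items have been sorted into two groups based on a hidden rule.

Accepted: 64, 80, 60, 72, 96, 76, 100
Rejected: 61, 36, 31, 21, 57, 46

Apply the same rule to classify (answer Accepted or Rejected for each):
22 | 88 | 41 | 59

The pattern is that an item is 'Accepted' exactly when: even AND at least 57.
22 — 22 is even, 22 < 57, hence Rejected.
88 — 88 is even, 88 ≥ 57, hence Accepted.
41 — 41 is odd, 41 < 57, hence Rejected.
59 — 59 is odd, 59 ≥ 57, hence Rejected.

Rejected, Accepted, Rejected, Rejected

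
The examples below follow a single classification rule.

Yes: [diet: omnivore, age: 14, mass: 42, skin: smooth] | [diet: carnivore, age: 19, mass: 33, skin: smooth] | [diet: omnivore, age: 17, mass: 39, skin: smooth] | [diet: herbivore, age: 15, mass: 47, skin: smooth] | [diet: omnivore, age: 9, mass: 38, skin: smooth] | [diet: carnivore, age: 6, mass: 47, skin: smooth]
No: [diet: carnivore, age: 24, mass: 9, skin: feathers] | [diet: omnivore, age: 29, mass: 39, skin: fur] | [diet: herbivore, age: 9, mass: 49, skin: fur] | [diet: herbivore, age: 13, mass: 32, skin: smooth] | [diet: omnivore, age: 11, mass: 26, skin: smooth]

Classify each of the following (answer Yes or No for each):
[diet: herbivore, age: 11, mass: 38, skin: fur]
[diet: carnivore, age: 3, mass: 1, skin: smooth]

A rule that fits every label: skin is smooth AND mass ≥ 33 — true of each 'Yes' example, false of each 'No' one.
[diet: herbivore, age: 11, mass: 38, skin: fur] — skin is fur, mass = 38, hence No.
[diet: carnivore, age: 3, mass: 1, skin: smooth] — skin is smooth, mass = 1, hence No.

No, No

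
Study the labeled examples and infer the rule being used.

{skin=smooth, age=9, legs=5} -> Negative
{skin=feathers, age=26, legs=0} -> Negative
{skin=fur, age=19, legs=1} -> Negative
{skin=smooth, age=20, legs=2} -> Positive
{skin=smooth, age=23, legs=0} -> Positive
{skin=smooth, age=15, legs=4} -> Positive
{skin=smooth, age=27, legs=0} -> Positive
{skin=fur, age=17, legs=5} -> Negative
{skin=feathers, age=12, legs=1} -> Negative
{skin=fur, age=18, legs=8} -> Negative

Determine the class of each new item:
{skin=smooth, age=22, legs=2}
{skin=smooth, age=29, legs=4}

Positive, Positive

Every 'Positive' example satisfies: skin is smooth AND age ≥ 12. None of the 'Negative' examples do.
{skin=smooth, age=22, legs=2}: skin is smooth, age = 22 — has this property, so Positive. {skin=smooth, age=29, legs=4}: skin is smooth, age = 29 — has this property, so Positive.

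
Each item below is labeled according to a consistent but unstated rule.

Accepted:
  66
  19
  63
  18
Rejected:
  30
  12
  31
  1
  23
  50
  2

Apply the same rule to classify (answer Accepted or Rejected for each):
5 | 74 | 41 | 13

Rejected, Accepted, Rejected, Rejected

Every 'Accepted' example satisfies: digit sum ≥ 6. None of the 'Rejected' examples do.
Rejected: 5, since digit sum 5.
Accepted: 74, since digit sum 7+4 = 11.
Rejected: 41, since digit sum 4+1 = 5.
Rejected: 13, since digit sum 1+3 = 4.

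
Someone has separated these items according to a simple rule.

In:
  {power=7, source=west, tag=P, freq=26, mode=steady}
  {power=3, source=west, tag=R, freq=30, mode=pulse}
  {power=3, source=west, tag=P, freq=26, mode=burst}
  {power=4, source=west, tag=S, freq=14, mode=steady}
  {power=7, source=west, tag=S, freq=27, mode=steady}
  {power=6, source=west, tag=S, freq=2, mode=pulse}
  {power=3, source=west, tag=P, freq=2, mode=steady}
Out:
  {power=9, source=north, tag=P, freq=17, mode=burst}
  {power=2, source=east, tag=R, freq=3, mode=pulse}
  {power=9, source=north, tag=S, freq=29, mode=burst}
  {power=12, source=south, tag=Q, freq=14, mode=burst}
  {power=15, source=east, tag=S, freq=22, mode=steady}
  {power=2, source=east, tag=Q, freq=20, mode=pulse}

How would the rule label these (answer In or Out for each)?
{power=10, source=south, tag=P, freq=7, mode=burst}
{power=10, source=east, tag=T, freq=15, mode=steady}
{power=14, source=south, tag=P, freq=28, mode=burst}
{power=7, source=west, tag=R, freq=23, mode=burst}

Out, Out, Out, In

The rule appears to be: source is west.
{power=10, source=south, tag=P, freq=7, mode=burst} — source is south, hence Out. {power=10, source=east, tag=T, freq=15, mode=steady} — source is east, hence Out. {power=14, source=south, tag=P, freq=28, mode=burst} — source is south, hence Out. {power=7, source=west, tag=R, freq=23, mode=burst} — source is west, hence In.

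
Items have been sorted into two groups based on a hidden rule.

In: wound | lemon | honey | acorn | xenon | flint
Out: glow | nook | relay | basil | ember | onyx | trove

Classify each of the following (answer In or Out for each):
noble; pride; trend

One predicate separates the groups cleanly: odd length AND contains 'n'.
noble: length 5, has 'n' — checks out, so In.
pride: length 5, no 'n' — fails the rule, so Out.
trend: length 5, has 'n' — checks out, so In.

In, Out, In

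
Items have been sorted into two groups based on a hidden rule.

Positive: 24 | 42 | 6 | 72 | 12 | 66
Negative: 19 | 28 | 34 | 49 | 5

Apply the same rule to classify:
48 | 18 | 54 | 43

One predicate separates the groups cleanly: multiple of 3.
48 — 48 = 3·16, hence Positive. 18 — 18 = 3·6, hence Positive. 54 — 54 = 3·18, hence Positive. 43 — 43 = 3·14 + 1, hence Negative.

Positive, Positive, Positive, Negative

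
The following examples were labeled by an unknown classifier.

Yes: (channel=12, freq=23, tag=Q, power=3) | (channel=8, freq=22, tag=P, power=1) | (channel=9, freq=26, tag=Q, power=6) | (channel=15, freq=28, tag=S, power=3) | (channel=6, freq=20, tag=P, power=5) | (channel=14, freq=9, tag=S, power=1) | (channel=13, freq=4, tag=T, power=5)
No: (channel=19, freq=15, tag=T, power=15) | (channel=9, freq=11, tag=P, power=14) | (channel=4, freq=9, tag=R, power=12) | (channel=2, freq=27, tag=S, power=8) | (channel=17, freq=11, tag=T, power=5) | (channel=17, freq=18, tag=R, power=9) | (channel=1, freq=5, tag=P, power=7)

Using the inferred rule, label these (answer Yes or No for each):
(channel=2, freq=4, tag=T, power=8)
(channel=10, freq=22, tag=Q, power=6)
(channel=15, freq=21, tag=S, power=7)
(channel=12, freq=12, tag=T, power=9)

No, Yes, No, No

One predicate separates the groups cleanly: channel ≤ 15 AND power ≤ 6.
(channel=2, freq=4, tag=T, power=8): No (channel = 2, power = 8).
(channel=10, freq=22, tag=Q, power=6): Yes (channel = 10, power = 6).
(channel=15, freq=21, tag=S, power=7): No (channel = 15, power = 7).
(channel=12, freq=12, tag=T, power=9): No (channel = 12, power = 9).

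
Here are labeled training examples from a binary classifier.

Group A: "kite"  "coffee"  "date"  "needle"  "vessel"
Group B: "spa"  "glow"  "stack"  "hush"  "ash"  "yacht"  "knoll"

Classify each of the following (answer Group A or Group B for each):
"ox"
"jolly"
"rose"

A rule that fits every label: contains 'e' — true of each 'Group A' example, false of each 'Group B' one.

Group B, Group B, Group A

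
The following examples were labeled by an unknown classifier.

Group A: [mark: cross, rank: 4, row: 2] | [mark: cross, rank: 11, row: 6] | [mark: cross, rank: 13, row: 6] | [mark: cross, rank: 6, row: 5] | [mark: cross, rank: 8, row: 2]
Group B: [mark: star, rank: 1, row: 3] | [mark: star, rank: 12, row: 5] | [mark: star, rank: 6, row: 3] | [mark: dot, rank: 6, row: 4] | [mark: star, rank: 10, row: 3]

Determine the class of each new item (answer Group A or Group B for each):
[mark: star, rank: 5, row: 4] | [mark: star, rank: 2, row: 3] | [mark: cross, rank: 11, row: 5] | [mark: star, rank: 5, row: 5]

The common property of the 'Group A' items is: mark is cross. No 'Group B' item has it.
[mark: star, rank: 5, row: 4] — mark is star, hence Group B.
[mark: star, rank: 2, row: 3] — mark is star, hence Group B.
[mark: cross, rank: 11, row: 5] — mark is cross, hence Group A.
[mark: star, rank: 5, row: 5] — mark is star, hence Group B.

Group B, Group B, Group A, Group B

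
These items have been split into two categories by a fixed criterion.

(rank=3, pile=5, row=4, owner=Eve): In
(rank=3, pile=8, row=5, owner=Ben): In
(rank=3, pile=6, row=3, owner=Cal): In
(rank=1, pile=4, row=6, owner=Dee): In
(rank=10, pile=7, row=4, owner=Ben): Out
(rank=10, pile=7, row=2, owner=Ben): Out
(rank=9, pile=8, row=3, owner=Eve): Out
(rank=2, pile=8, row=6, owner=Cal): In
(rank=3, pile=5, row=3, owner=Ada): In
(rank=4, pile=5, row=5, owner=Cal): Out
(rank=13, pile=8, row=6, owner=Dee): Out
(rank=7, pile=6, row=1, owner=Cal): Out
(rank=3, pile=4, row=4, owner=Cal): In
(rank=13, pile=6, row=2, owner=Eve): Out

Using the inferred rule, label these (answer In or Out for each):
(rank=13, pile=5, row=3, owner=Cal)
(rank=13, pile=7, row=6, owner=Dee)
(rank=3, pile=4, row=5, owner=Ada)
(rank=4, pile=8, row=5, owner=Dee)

Rule: rank ≤ 3. This holds for each 'In' example and fails for each 'Out' one.
(rank=13, pile=5, row=3, owner=Cal): rank = 13, fails this test → Out. (rank=13, pile=7, row=6, owner=Dee): rank = 13, fails this test → Out. (rank=3, pile=4, row=5, owner=Ada): rank = 3, passes → In. (rank=4, pile=8, row=5, owner=Dee): rank = 4, fails this test → Out.

Out, Out, In, Out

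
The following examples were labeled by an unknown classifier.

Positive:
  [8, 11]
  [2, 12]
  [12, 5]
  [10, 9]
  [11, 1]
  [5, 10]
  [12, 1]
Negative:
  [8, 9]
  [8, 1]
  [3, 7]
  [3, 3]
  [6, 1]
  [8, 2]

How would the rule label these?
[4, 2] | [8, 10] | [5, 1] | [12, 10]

Negative, Positive, Negative, Positive

The distinguishing property — max ≥ 10 — holds for all the 'Positive' cases and none of the 'Negative' cases.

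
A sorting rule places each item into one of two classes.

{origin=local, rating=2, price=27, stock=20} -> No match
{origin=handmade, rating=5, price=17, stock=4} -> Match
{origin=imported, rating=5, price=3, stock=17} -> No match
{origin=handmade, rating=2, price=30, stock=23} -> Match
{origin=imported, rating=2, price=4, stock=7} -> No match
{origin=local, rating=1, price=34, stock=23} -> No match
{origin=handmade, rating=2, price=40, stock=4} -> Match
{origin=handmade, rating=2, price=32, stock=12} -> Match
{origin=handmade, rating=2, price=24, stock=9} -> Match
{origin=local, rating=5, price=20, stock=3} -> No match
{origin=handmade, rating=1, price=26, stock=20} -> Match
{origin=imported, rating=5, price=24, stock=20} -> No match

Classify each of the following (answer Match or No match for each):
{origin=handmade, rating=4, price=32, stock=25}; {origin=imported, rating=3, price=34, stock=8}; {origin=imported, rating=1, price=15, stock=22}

The rule appears to be: origin is handmade.
Match: {origin=handmade, rating=4, price=32, stock=25}, since origin is handmade.
No match: {origin=imported, rating=3, price=34, stock=8}, since origin is imported.
No match: {origin=imported, rating=1, price=15, stock=22}, since origin is imported.

Match, No match, No match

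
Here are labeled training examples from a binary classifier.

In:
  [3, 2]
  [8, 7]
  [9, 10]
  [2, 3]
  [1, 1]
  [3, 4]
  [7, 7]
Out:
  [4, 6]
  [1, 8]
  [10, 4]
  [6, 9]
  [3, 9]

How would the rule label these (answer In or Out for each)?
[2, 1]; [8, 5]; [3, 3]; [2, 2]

A rule that fits every label: |first − second| ≤ 1 — true of each 'In' example, false of each 'Out' one.
[2, 1]: In (|2−1| = 1).
[8, 5]: Out (|8−5| = 3).
[3, 3]: In (|3−3| = 0).
[2, 2]: In (|2−2| = 0).

In, Out, In, In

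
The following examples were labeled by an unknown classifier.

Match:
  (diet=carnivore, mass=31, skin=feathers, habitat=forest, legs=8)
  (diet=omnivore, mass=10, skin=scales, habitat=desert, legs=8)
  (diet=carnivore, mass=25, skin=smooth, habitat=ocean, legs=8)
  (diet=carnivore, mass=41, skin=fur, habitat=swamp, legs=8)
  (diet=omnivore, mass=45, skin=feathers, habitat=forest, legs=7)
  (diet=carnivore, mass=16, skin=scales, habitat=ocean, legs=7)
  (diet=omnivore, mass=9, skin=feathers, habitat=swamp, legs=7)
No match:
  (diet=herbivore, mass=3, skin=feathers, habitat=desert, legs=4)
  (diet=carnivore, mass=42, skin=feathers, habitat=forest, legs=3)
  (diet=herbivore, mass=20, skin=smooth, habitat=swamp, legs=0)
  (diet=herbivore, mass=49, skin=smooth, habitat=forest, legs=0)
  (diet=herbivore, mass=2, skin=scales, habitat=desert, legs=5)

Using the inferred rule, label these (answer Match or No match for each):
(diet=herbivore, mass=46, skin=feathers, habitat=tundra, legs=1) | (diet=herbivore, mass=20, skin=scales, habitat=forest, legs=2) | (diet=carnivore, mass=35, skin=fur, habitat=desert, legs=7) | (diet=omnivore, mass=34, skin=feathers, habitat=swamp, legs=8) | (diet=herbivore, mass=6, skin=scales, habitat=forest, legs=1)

No match, No match, Match, Match, No match

The distinguishing property — legs ≥ 7 — holds for all the 'Match' cases and none of the 'No match' cases.
(diet=herbivore, mass=46, skin=feathers, habitat=tundra, legs=1): legs = 1 — doesn't match, so No match. (diet=herbivore, mass=20, skin=scales, habitat=forest, legs=2): legs = 2 — doesn't match, so No match. (diet=carnivore, mass=35, skin=fur, habitat=desert, legs=7): legs = 7 — passes, so Match. (diet=omnivore, mass=34, skin=feathers, habitat=swamp, legs=8): legs = 8 — passes, so Match. (diet=herbivore, mass=6, skin=scales, habitat=forest, legs=1): legs = 1 — doesn't match, so No match.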